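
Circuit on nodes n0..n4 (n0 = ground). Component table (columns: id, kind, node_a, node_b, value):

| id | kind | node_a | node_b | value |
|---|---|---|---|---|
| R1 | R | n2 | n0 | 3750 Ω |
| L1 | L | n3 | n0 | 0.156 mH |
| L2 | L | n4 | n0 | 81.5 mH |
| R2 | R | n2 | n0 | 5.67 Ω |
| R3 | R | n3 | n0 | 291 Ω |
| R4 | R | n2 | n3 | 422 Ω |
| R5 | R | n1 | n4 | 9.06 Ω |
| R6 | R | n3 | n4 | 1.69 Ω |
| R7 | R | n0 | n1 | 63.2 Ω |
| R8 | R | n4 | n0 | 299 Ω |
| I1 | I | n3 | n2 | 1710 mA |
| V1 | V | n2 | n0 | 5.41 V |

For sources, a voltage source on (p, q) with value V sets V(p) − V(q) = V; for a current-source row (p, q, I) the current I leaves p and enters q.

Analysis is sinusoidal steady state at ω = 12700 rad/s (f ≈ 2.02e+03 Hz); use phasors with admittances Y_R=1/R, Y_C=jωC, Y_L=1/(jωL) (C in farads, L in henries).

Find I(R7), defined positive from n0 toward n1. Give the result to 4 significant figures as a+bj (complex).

Element admittances at ω=12700 rad/s:
  Y(R1) = 0.0002667+0.000j S between n2,n0
  Y(L1) = 0.000-0.5047j S between n3,n0
  Y(L2) = 0.000-0.0009661j S between n4,n0
  Y(R2) = 0.1764+0.000j S between n2,n0
  Y(R3) = 0.003436+0.000j S between n3,n0
  Y(R4) = 0.002370+0.000j S between n2,n3
  Y(R5) = 0.1104+0.000j S between n1,n4
  Y(R6) = 0.5917+0.000j S between n3,n4
  Y(R7) = 0.01582+0.000j S between n0,n1
  Y(R8) = 0.003344+0.000j S between n4,n0
  I1: injects 1.71 A into n2 (from n3)
  V1: constraint V(n2)−V(n0) = 5.41
Assemble and solve the 5×5 MNA system:
  V(n1)=-0.1222-2.847j  V(n2)=5.410+0.000j  V(n3)=-0.1491-3.350j  V(n4)=-0.1397-3.255j
  i(V1)=0.7412-0.007938j

0.001934+0.04505j A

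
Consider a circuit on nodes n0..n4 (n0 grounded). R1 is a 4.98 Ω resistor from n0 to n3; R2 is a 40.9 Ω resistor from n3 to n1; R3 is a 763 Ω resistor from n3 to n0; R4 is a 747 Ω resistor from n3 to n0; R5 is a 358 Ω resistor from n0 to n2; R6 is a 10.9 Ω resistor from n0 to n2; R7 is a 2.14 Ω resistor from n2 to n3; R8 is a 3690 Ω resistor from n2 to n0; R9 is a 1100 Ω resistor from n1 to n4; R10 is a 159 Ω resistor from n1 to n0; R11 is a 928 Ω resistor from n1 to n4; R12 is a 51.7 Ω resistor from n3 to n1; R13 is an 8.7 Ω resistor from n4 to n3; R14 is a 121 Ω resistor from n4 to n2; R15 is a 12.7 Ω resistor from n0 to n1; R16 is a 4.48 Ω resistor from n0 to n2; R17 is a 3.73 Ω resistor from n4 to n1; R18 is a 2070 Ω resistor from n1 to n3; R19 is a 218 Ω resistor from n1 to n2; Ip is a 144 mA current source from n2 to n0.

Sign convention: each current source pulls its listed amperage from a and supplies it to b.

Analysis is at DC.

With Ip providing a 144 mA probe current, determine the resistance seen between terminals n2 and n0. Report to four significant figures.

Apply KCL at each of the 4 non-ground nodes and solve the resulting linear system.
Node n1: branches {R2, R9, R10, R11, R12, R15, R17, R18, R19} → V_1 = -0.1231
Node n2: branches {R5, R6, R7, R8, R14, R16, R19, Ip} → V_2 = -0.2960
Node n3: branches {R1, R2, R3, R4, R7, R12, R13, R18} → V_3 = -0.1936
Node n4: branches {R9, R11, R13, R14, R17} → V_4 = -0.1473

R_eq = 2.056 Ω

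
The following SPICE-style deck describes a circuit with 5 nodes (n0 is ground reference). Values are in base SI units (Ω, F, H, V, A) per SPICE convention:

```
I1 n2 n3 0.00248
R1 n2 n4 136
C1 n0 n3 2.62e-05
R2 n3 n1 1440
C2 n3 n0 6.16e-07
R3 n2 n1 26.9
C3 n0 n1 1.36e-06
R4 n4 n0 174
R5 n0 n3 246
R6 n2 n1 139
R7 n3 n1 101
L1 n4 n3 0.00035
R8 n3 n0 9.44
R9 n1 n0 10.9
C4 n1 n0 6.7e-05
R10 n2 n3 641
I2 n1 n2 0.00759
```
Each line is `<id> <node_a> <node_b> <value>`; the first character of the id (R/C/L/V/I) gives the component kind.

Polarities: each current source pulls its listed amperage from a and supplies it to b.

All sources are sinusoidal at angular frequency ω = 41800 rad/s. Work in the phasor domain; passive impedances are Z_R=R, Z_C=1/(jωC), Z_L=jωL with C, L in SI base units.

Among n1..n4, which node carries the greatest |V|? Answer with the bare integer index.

Apply KCL at each of the 4 non-ground nodes and solve the resulting linear system.
Node n1: branches {R2, R3, C3, R6, R7, R9, C4, I2} → V_1 = -4.153e-05+0.001161j
Node n2: branches {I1, R1, R3, R6, R10, I2} → V_2 = 0.09607+0.001865j
Node n3: branches {I1, C1, R2, C2, R5, R7, L1, R8, R10} → V_3 = 0.0002619-0.002931j
Node n4: branches {R1, R4, L1} → V_4 = 0.001428+0.007131j

2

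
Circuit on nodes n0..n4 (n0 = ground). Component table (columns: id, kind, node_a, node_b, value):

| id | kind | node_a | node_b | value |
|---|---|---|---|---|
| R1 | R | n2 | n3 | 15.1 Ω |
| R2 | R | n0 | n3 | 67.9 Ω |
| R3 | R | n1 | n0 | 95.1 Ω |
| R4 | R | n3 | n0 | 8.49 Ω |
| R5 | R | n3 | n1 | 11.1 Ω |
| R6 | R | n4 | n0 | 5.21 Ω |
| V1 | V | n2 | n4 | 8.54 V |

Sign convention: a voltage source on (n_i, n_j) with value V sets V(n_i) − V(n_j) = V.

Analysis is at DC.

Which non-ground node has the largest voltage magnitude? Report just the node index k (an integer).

2

Element admittances at DC:
  Y(R1) = 0.06623 S between n2,n3
  Y(R2) = 0.01473 S between n0,n3
  Y(R3) = 0.01052 S between n1,n0
  Y(R4) = 0.1178 S between n3,n0
  Y(R5) = 0.09009 S between n3,n1
  Y(R6) = 0.1919 S between n4,n0
  V1: constraint V(n2)−V(n4) = 8.54
Assemble and solve the 5×5 MNA system:
  V(n1)=1.970  V(n2)=6.914  V(n3)=2.200  V(n4)=-1.626
  i(V1)=-0.3122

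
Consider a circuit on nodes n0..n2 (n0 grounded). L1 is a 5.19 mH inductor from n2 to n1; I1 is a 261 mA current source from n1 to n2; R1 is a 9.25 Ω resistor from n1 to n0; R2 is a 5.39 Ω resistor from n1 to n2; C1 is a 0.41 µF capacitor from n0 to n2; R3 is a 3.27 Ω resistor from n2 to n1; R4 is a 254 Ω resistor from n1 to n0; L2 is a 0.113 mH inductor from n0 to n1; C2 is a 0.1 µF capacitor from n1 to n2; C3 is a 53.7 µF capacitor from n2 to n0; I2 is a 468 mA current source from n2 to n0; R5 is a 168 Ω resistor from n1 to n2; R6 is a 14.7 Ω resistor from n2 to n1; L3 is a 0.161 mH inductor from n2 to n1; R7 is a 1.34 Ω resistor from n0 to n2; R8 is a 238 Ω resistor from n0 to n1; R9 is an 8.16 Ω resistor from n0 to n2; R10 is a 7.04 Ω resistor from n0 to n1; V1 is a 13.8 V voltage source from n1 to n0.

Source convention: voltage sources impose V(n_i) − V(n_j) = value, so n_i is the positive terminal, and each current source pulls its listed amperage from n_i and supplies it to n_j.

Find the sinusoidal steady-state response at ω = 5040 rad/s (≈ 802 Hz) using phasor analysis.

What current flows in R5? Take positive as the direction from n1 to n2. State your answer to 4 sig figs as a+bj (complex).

Apply KCL at each of the 2 non-ground nodes and solve the resulting linear system.
Node n1: branches {L1, I1, R1, R2, R3, R4, L2, C2, R5, R6, L3, R8, R10, V1} → V_1 = 13.80+0.000j
Node n2: branches {L1, I1, R2, C1, R3, C2, C3, I2, R5, R6, L3, R7, R9} → V_2 = 9.298-5.755j
Source currents: i(V1)=-13.68+26.70j

0.02680+0.03426j A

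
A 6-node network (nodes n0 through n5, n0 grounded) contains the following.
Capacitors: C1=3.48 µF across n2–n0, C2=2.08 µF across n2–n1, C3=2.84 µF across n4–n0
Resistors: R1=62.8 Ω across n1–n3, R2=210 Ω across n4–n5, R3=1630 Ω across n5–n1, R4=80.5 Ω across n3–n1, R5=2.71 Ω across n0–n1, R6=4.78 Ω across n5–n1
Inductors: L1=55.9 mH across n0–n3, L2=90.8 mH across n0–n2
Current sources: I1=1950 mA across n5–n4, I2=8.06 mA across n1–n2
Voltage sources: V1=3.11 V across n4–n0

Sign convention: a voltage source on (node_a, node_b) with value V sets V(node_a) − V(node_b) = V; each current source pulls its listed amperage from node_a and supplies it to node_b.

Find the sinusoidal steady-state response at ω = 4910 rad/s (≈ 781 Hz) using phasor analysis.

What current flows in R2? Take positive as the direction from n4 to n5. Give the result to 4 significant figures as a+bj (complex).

0.08136-0.0001556j A

Apply KCL at each of the 5 non-ground nodes and solve the resulting linear system.
Node n1: branches {C2, R1, R3, R4, I2, R5, R6} → V_1 = -5.070+0.03342j
Node n2: branches {C1, C2, I2, L2} → V_2 = -2.067-0.3080j
Node n3: branches {R1, L1, R4} → V_3 = -4.992-0.6082j
Node n4: branches {R2, I1, C3, V1} → V_4 = 3.110+0.000j
Node n5: branches {R2, I1, R3, R6} → V_5 = -13.98+0.03268j
Source currents: i(V1)=1.869-0.04321j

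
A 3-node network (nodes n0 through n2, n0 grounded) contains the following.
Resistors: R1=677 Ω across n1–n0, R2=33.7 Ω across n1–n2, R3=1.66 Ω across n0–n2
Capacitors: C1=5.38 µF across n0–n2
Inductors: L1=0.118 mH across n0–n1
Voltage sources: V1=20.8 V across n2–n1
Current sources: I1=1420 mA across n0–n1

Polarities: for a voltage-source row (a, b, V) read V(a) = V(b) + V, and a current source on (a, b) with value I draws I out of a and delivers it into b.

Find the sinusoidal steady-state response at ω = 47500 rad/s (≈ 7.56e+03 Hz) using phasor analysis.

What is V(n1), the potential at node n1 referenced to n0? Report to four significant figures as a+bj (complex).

-19.21-6.348j V

Apply KCL at each of the 2 non-ground nodes and solve the resulting linear system.
Node n1: branches {R1, R2, L1, V1, I1} → V_1 = -19.21-6.348j
Node n2: branches {R2, R3, C1, V1} → V_2 = 1.591-6.348j
Source currents: i(V1)=-3.198+3.418j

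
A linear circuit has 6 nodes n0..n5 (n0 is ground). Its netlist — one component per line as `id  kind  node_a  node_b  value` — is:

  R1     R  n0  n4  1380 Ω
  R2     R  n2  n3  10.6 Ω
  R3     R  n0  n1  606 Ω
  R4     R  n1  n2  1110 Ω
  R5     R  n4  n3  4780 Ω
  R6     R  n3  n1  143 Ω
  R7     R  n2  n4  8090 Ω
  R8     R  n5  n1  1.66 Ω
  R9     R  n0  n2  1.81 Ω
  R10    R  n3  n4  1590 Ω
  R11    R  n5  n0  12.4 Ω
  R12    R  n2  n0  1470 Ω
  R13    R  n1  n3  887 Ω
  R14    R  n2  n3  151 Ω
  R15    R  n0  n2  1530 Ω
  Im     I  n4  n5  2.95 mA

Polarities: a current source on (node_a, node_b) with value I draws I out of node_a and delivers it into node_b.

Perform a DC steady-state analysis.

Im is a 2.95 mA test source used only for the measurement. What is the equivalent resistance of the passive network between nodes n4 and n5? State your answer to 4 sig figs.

Apply KCL at each of the 5 non-ground nodes and solve the resulting linear system.
Node n1: branches {R3, R4, R6, R8, R13} → V_1 = 0.03046
Node n2: branches {R2, R4, R7, R9, R12, R14, R15} → V_2 = -0.002334
Node n3: branches {R2, R5, R6, R10, R13, R14} → V_3 = -0.01328
Node n4: branches {R1, R5, R7, R10, Im} → V_4 = -1.756
Node n5: branches {R8, R11, Im} → V_5 = 0.03119

R_eq = 605.9 Ω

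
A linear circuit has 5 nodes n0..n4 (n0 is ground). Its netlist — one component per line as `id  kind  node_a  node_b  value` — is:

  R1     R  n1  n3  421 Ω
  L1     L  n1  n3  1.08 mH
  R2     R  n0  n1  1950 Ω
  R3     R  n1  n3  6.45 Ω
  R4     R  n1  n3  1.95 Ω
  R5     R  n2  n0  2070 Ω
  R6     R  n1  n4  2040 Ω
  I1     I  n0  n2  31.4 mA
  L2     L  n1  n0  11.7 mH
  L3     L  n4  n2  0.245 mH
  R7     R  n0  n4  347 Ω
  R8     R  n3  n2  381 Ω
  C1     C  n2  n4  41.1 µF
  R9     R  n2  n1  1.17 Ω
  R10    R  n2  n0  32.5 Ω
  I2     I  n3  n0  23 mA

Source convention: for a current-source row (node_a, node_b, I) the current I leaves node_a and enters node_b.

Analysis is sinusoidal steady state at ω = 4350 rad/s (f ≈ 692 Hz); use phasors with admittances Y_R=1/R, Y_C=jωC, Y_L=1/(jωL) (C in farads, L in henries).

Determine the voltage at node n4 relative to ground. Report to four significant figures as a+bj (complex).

MNA unknowns: 4 node voltages V₁..V_4
R1: Y=0.002375+0.000j on G[1,3]
L1: Y=0.000-0.2129j on G[1,3]
R2: Y=0.0005128+0.000j on G[0,1]
R3: Y=0.1550+0.000j on G[1,3]
R4: Y=0.5128+0.000j on G[1,3]
R5: Y=0.0004831+0.000j on G[2,0]
R6: Y=0.0004902+0.000j on G[1,4]
I1: z[0]−=0.0314, z[2]+=0.0314
L2: Y=0.000-0.01965j on G[1,0]
L3: Y=0.000-0.9383j on G[4,2]
R7: Y=0.002882+0.000j on G[0,4]
R8: Y=0.002625+0.000j on G[3,2]
C1: Y=0.000+0.1788j on G[2,4]
R9: Y=0.8547+0.000j on G[2,1]
R10: Y=0.03077+0.000j on G[2,0]
I2: z[3]−=0.023, z[0]+=0.023
solve → V1=0.1603+0.09453j, V2=0.1892+0.09089j, V3=0.1293+0.08472j, V4=0.1896+0.09015j

0.1896+0.09015j V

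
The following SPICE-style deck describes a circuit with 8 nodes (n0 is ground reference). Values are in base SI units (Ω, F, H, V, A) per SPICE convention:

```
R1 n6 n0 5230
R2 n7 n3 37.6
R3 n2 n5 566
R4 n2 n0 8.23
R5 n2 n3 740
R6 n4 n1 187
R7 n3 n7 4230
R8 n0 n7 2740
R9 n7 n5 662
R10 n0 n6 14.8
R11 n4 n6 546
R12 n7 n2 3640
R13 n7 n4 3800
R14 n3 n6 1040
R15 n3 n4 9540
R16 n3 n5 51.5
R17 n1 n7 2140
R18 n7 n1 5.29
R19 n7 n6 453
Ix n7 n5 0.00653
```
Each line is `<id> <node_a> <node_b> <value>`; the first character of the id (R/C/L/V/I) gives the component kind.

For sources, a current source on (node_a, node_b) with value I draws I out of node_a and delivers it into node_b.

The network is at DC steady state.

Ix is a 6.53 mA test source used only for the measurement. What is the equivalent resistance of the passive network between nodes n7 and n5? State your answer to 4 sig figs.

MNA unknowns: 7 node voltages V₁..V_7
R1: Y=0.0001912 on G[6,0]
R2: Y=0.02660 on G[7,3]
R3: Y=0.001767 on G[2,5]
R4: Y=0.1215 on G[2,0]
R5: Y=0.001351 on G[2,3]
R6: Y=0.005348 on G[4,1]
R7: Y=0.0002364 on G[3,7]
R8: Y=0.0003650 on G[0,7]
R9: Y=0.001511 on G[7,5]
R10: Y=0.06757 on G[0,6]
R11: Y=0.001832 on G[4,6]
R12: Y=0.0002747 on G[7,2]
R13: Y=0.0002632 on G[7,4]
R14: Y=0.0009615 on G[3,6]
R15: Y=0.0001048 on G[3,4]
R16: Y=0.01942 on G[3,5]
R17: Y=0.0004673 on G[1,7]
R18: Y=0.1890 on G[7,1]
R19: Y=0.002208 on G[7,6]
Ix: z[7]−=0.00653, z[5]+=0.00653
solve → V1=-0.1544, V2=0.004450, V3=0.03766, V4=-0.1161, V5=0.3099, V6=-0.007142, V7=-0.1555

R_eq = 71.28 Ω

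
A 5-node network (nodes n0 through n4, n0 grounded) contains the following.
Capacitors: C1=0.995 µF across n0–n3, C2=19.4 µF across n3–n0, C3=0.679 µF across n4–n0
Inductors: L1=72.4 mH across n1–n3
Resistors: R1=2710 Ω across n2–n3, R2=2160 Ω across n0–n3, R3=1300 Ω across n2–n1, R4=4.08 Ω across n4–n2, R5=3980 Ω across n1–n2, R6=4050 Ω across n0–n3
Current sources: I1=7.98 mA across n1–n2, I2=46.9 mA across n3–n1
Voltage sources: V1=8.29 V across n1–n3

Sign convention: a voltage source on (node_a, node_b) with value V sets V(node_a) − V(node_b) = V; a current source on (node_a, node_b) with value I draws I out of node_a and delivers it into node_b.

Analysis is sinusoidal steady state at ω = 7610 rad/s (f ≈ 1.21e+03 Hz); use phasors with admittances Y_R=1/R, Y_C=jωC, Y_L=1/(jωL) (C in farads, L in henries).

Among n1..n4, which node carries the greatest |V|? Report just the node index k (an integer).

1

Apply KCL at each of the 4 non-ground nodes and solve the resulting linear system.
Node n1: branches {L1, R3, I1, R5, I2, V1} → V_1 = 8.263+0.09773j
Node n2: branches {R1, R3, R4, I1, R5} → V_2 = 0.8740-2.922j
Node n3: branches {C1, L1, R1, C2, R2, R6, I2, V1} → V_3 = -0.02748+0.09773j
Node n4: branches {R4, C3} → V_4 = 0.8120-2.939j
Source currents: i(V1)=0.03138+0.01196j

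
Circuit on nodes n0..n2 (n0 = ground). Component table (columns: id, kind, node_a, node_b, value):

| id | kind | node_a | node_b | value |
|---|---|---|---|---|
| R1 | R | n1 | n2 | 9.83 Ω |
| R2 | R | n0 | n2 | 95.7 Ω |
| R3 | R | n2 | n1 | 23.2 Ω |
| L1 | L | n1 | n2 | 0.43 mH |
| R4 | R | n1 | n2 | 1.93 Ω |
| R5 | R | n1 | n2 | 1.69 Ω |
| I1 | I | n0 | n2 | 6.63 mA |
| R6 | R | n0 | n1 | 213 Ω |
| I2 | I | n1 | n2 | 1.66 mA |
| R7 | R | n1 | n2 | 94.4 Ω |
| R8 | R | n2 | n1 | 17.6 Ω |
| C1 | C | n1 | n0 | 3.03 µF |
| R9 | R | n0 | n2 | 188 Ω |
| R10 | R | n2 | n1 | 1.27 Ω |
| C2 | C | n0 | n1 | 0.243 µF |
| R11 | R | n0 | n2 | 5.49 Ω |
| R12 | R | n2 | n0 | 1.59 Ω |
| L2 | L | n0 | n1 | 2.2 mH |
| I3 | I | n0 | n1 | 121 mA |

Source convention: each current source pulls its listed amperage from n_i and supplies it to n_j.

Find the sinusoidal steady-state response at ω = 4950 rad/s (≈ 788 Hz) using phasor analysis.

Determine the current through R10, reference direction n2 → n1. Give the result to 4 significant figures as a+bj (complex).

Apply KCL at each of the 2 non-ground nodes and solve the resulting linear system.
Node n1: branches {R1, R3, L1, R4, R5, R6, I2, R7, R8, C1, R10, C2, L2, I3} → V_1 = 0.2006+0.03654j
Node n2: branches {R1, R2, R3, L1, R4, R5, I1, I2, R7, R8, R9, R10, R11, R12} → V_2 = 0.1499+0.01814j

-0.03993-0.01449j A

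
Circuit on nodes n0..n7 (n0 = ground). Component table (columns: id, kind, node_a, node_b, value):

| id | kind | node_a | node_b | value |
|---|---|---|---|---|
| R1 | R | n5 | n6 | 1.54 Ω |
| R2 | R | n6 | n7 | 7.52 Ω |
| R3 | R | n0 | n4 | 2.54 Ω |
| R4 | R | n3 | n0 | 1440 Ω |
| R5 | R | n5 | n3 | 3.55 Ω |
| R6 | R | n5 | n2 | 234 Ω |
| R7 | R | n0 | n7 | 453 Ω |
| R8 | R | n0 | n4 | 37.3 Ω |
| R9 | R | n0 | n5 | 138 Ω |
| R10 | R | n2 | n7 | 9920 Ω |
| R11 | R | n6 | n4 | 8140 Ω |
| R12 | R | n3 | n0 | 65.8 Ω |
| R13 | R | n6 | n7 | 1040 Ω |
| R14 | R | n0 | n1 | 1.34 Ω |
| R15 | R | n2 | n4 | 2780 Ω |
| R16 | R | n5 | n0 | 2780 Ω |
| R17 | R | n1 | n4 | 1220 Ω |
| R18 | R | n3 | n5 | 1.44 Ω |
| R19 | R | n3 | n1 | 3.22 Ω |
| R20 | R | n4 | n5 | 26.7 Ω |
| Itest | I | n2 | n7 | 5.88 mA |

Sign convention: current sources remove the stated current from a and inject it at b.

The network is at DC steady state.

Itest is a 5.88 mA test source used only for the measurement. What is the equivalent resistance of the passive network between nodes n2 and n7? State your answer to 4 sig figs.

Element admittances at DC:
  Y(R1) = 0.6494 S between n5,n6
  Y(R2) = 0.1330 S between n6,n7
  Y(R3) = 0.3937 S between n0,n4
  Y(R4) = 0.0006944 S between n3,n0
  Y(R5) = 0.2817 S between n5,n3
  Y(R6) = 0.004274 S between n5,n2
  Y(R7) = 0.002208 S between n0,n7
  Y(R8) = 0.02681 S between n0,n4
  Y(R9) = 0.007246 S between n0,n5
  Y(R10) = 0.0001008 S between n2,n7
  Y(R11) = 0.0001229 S between n6,n4
  Y(R12) = 0.01520 S between n3,n0
  Y(R13) = 0.0009615 S between n6,n7
  Y(R14) = 0.7463 S between n0,n1
  Y(R15) = 0.0003597 S between n2,n4
  Y(R16) = 0.0003597 S between n5,n0
  Y(R17) = 0.0008197 S between n1,n4
  Y(R18) = 0.6944 S between n3,n5
  Y(R19) = 0.3106 S between n3,n1
  Y(R20) = 0.03745 S between n4,n5
  Itest: injects 0.00588 A into n7 (from n2)
Assemble and solve the 7×7 MNA system:
  V(n1)=0.0002988  V(n2)=-1.240  V(n3)=0.001020  V(n4)=-0.0008647  V(n5)=0.001266  V(n6)=0.009942  V(n7)=0.05201

R_eq = 219.7 Ω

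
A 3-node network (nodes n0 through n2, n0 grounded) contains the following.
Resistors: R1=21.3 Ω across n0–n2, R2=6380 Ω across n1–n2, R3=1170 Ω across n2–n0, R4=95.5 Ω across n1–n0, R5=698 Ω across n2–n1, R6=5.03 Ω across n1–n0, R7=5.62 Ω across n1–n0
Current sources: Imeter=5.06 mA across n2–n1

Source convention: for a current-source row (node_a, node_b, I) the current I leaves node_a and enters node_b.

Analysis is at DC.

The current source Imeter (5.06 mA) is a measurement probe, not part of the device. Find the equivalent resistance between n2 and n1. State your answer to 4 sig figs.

MNA unknowns: 2 node voltages V₁..V_2
R1: Y=0.04695 on G[0,2]
R2: Y=0.0001567 on G[1,2]
R3: Y=0.0008547 on G[2,0]
R4: Y=0.01047 on G[1,0]
R5: Y=0.001433 on G[2,1]
R6: Y=0.1988 on G[1,0]
R7: Y=0.1779 on G[1,0]
Imeter: z[2]−=0.00506, z[1]+=0.00506
solve → V1=0.01260, V2=-0.1020

R_eq = 22.66 Ω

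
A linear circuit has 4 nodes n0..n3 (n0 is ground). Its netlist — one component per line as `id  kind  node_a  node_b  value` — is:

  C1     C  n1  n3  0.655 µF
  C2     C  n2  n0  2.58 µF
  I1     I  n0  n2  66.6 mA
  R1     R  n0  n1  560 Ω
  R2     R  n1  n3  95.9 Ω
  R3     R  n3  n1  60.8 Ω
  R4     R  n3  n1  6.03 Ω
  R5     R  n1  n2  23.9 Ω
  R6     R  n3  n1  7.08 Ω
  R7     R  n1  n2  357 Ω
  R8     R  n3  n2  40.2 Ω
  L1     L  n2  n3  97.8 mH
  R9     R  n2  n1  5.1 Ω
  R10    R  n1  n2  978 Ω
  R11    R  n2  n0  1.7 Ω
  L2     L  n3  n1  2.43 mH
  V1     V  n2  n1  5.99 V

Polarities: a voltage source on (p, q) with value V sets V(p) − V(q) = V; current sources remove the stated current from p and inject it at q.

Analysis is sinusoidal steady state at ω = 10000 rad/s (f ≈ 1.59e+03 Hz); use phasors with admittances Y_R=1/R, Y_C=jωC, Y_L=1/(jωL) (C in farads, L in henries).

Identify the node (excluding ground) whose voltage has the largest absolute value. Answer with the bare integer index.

Element admittances at ω=10000 rad/s:
  Y(C1) = 0.000+0.006550j S between n1,n3
  Y(C2) = 0.000+0.02580j S between n2,n0
  I1: injects 0.0666 A into n2 (from n0)
  Y(R1) = 0.001786+0.000j S between n0,n1
  Y(R2) = 0.01043+0.000j S between n1,n3
  Y(R3) = 0.01645+0.000j S between n3,n1
  Y(R4) = 0.1658+0.000j S between n3,n1
  Y(R5) = 0.04184+0.000j S between n1,n2
  Y(R6) = 0.1412+0.000j S between n3,n1
  Y(R7) = 0.002801+0.000j S between n1,n2
  Y(R8) = 0.02488+0.000j S between n3,n2
  Y(L1) = 0.000-0.001022j S between n2,n3
  Y(R9) = 0.1961+0.000j S between n2,n1
  Y(R10) = 0.001022+0.000j S between n1,n2
  Y(R11) = 0.5882+0.000j S between n2,n0
  Y(L2) = 0.000-0.04115j S between n3,n1
  V1: constraint V(n2)−V(n1) = 5.99
Assemble and solve the 4×4 MNA system:
  V(n1)=-5.859-0.005718j  V(n2)=0.1308-0.005718j  V(n3)=-5.446+0.01820j
  i(V1)=-1.597+0.006287j

1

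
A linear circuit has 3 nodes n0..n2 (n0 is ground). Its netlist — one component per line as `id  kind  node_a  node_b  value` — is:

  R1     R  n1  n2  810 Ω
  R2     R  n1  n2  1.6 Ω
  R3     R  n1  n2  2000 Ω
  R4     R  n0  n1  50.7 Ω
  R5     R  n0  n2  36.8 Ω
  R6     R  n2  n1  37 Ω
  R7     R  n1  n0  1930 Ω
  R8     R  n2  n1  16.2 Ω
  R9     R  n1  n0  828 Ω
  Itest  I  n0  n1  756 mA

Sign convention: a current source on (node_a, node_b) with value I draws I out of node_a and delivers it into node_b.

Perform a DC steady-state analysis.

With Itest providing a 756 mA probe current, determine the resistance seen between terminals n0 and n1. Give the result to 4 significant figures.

R_eq = 21.00 Ω

Element admittances at DC:
  Y(R1) = 0.001235 S between n1,n2
  Y(R2) = 0.6250 S between n1,n2
  Y(R3) = 0.0005000 S between n1,n2
  Y(R4) = 0.01972 S between n0,n1
  Y(R5) = 0.02717 S between n0,n2
  Y(R6) = 0.02703 S between n2,n1
  Y(R7) = 0.0005181 S between n1,n0
  Y(R8) = 0.06173 S between n2,n1
  Y(R9) = 0.001208 S between n1,n0
  Itest: injects 0.756 A into n1 (from n0)
Assemble and solve the 2×2 MNA system:
  V(n1)=15.87  V(n2)=15.29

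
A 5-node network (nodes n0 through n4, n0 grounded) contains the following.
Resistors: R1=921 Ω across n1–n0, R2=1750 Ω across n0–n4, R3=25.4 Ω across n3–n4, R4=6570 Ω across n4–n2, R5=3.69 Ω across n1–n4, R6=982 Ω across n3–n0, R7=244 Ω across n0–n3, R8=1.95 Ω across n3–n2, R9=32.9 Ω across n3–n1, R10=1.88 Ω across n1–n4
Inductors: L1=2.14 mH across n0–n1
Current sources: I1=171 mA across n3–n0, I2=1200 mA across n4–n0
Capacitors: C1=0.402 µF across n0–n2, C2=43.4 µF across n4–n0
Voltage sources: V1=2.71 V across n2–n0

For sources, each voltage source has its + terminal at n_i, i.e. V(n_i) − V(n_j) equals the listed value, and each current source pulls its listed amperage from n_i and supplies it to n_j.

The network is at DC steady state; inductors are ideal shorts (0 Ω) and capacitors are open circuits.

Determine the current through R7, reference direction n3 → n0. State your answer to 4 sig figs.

0.008134 A

MNA unknowns: 4 node voltages V₁..V_4 plus 2 source currents (L1, V1)
R1: Y=0.001086 on G[1,0]
R2: Y=0.0005714 on G[0,4]
R3: Y=0.03937 on G[3,4]
L1: row V0−V1=0, i_L1 at 0,1
R4: Y=0.0001522 on G[4,2]
I1: z[3]−=0.171, z[0]+=0.171
R5: Y=0.2710 on G[1,4]
R6: Y=0.001018 on G[3,0]
C1: Y=0.000 on G[0,2]
I2: z[4]−=1.2, z[0]+=1.2
C2: Y=0.000 on G[4,0]
R7: Y=0.004098 on G[0,3]
R8: Y=0.5128 on G[3,2]
R9: Y=0.03040 on G[3,1]
R10: Y=0.5319 on G[1,4]
V1: row V2−V0=2.71, i_V1 at 2,0
solve → V1=0.000, V2=2.710, V3=1.985, V4=-1.330
aux → i_L1=1.008, i_V1=-0.3726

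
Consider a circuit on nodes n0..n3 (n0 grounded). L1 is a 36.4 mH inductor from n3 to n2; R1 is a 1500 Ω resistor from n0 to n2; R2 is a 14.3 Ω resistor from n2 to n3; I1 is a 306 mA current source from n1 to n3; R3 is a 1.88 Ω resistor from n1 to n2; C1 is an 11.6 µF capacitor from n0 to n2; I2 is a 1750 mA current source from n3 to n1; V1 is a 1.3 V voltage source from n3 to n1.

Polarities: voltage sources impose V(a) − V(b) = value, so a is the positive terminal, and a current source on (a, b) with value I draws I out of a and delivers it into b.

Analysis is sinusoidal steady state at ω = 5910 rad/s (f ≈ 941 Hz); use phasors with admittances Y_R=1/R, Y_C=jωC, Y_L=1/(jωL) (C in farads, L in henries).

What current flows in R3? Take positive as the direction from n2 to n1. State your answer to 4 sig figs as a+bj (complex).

0.08038-0.004720j A

MNA unknowns: 3 node voltages V₁..V_3 plus 1 source current (V1)
L1: Y=0.000-0.004648j on G[3,2]
R1: Y=0.0006667+0.000j on G[0,2]
R2: Y=0.06993+0.000j on G[2,3]
I1: z[1]−=0.306, z[3]+=0.306
R3: Y=0.5319+0.000j on G[1,2]
C1: Y=0.000+0.06856j on G[0,2]
I2: z[3]−=1.75, z[1]+=1.75
V1: row V3−V1=1.3, i_V1 at 3,1
solve → V1=-0.1511+0.008874j, V2=0.000+0.000j, V3=1.149+0.008874j
aux → i_V1=-1.524+0.004720j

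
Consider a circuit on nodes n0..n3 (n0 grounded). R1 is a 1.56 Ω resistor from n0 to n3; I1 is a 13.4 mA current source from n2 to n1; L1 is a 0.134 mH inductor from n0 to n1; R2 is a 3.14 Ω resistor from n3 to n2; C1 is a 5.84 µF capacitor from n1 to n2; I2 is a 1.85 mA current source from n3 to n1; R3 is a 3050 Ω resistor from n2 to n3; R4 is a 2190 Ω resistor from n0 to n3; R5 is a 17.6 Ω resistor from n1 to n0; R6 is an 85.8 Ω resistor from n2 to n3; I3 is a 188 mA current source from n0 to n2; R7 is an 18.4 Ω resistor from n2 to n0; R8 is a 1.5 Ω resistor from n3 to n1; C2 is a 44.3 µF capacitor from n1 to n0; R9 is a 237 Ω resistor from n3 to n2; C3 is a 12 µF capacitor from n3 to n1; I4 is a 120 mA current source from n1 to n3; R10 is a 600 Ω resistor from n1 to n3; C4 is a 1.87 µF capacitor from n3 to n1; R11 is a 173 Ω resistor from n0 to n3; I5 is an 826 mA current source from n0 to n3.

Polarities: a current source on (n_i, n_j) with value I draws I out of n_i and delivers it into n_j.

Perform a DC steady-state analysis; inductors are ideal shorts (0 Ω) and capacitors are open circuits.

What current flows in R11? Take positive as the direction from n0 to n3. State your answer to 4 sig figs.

Apply KCL at each of the 3 non-ground nodes and solve the resulting linear system.
Node n1: branches {I1, L1, C1, I2, R5, R8, C2, C3, I4, R10, C4} → V_1 = 0.000
Node n2: branches {I1, R2, C1, R3, R6, I3, R7, R9} → V_2 = 1.140
Node n3: branches {R1, R2, I2, R3, R4, R6, R8, R9, C3, I4, R10, C4, R11, I5} → V_3 = 0.8033
Source currents: i(L1)=-0.4321

-0.004643 A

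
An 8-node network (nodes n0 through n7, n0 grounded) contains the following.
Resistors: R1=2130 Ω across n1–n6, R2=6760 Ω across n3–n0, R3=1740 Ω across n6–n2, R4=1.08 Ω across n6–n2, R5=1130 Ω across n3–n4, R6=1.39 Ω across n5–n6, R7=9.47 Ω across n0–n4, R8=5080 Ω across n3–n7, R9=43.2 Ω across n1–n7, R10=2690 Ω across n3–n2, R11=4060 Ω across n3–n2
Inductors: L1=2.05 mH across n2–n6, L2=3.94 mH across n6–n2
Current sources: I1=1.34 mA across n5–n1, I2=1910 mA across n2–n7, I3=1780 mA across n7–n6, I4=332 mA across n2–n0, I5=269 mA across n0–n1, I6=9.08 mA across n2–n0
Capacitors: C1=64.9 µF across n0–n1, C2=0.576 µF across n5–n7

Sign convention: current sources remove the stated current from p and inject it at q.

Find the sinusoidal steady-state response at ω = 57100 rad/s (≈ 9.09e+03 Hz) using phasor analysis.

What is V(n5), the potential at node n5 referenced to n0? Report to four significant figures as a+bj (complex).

MNA unknowns: 7 node voltages V₁..V_7
R1: Y=0.0004695+0.000j on G[1,6]
R2: Y=0.0001479+0.000j on G[3,0]
R3: Y=0.0005747+0.000j on G[6,2]
R4: Y=0.9259+0.000j on G[6,2]
L1: Y=0.000-0.008543j on G[2,6]
I1: z[5]−=0.00134, z[1]+=0.00134
L2: Y=0.000-0.004445j on G[6,2]
R5: Y=0.0008850+0.000j on G[3,4]
C1: Y=0.000+3.706j on G[0,1]
R6: Y=0.7194+0.000j on G[5,6]
I2: z[2]−=1.91, z[7]+=1.91
R7: Y=0.1056+0.000j on G[0,4]
I3: z[7]−=1.78, z[6]+=1.78
R8: Y=0.0001969+0.000j on G[3,7]
I4: z[2]−=0.332, z[0]+=0.332
R9: Y=0.02315+0.000j on G[1,7]
R10: Y=0.0003717+0.000j on G[3,2]
I5: z[0]−=0.269, z[1]+=0.269
C2: Y=0.000+0.03289j on G[5,7]
R11: Y=0.0002463+0.000j on G[3,2]
I6: z[2]−=0.00908, z[0]+=0.00908
solve → V1=-0.001236+0.01740j, V2=-17.58+13.45j, V3=-7.417+4.467j, V4=-0.06164+0.03713j, V5=-14.52+13.50j, V6=-15.16+13.49j, V7=-14.16-0.4537j

-14.52+13.50j V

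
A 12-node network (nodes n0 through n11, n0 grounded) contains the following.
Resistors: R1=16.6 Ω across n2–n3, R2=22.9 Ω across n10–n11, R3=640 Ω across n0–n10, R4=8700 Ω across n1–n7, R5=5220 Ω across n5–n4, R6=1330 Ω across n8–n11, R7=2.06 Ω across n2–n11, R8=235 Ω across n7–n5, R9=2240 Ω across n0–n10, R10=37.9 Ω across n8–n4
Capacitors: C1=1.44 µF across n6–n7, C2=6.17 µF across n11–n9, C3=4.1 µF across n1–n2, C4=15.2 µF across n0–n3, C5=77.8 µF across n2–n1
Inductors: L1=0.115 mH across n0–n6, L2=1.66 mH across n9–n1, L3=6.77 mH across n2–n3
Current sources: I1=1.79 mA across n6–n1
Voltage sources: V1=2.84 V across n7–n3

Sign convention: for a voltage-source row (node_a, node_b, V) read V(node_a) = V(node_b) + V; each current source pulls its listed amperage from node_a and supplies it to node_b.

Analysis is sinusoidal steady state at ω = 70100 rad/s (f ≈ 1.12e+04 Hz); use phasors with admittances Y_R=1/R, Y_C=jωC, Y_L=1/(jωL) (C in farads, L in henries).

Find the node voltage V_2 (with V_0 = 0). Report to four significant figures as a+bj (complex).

-0.8878-0.004464j V

MNA unknowns: 11 node voltages V₁..V_11 plus 1 source current (V1)
R1: Y=0.06024+0.000j on G[2,3]
R2: Y=0.04367+0.000j on G[10,11]
R3: Y=0.001563+0.000j on G[0,10]
C1: Y=0.000+0.1009j on G[6,7]
R4: Y=0.0001149+0.000j on G[1,7]
L1: Y=0.000-0.1240j on G[0,6]
R5: Y=0.0001916+0.000j on G[5,4]
I1: z[6]−=0.00179, z[1]+=0.00179
L2: Y=0.000-0.008594j on G[9,1]
C2: Y=0.000+0.4325j on G[11,9]
L3: Y=0.000-0.002107j on G[2,3]
R6: Y=0.0007519+0.000j on G[8,11]
C3: Y=0.000+0.2874j on G[1,2]
C4: Y=0.000+1.066j on G[0,3]
R7: Y=0.4854+0.000j on G[2,11]
R8: Y=0.004255+0.000j on G[7,5]
C5: Y=0.000+5.454j on G[2,1]
R9: Y=0.0004464+0.000j on G[0,10]
R10: Y=0.02639+0.000j on G[8,4]
V1: row V7−V3=2.84, i_V1 at 7,3
solve → V1=-0.8878-0.004832j, V2=-0.8878-0.004464j, V3=-0.9576-0.007034j, V4=-0.3289-0.004904j, V5=1.787-0.006943j, V6=-8.225-0.04675j, V7=1.882-0.007034j, V8=-0.3443-0.004889j, V9=-0.8833-0.004360j, V10=-0.8446-0.004177j, V11=-0.8834-0.004369j
aux → i_V1=0.003285-1.020j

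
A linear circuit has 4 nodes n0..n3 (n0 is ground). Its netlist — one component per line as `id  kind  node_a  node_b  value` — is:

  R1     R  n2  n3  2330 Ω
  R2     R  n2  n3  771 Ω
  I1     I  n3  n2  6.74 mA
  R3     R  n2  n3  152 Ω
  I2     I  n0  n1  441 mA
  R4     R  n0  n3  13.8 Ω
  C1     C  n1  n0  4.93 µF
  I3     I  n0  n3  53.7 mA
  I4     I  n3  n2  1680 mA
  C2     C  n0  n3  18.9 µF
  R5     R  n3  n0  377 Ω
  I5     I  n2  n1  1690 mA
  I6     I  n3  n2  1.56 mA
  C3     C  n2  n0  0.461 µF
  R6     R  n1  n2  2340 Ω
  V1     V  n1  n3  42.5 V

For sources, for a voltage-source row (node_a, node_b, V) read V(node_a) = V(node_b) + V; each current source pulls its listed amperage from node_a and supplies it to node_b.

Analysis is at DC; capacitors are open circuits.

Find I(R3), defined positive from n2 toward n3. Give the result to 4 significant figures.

Apply KCL at each of the 3 non-ground nodes and solve the resulting linear system.
Node n1: branches {I2, C1, I5, R6, V1} → V_1 = 49.09
Node n2: branches {R1, R2, I1, R3, I4, I5, I6, C3, R6} → V_2 = 8.471
Node n3: branches {R1, R2, I1, R3, R4, I3, I4, C2, R5, I6, V1} → V_3 = 6.586
Source currents: i(V1)=2.114

0.01240 A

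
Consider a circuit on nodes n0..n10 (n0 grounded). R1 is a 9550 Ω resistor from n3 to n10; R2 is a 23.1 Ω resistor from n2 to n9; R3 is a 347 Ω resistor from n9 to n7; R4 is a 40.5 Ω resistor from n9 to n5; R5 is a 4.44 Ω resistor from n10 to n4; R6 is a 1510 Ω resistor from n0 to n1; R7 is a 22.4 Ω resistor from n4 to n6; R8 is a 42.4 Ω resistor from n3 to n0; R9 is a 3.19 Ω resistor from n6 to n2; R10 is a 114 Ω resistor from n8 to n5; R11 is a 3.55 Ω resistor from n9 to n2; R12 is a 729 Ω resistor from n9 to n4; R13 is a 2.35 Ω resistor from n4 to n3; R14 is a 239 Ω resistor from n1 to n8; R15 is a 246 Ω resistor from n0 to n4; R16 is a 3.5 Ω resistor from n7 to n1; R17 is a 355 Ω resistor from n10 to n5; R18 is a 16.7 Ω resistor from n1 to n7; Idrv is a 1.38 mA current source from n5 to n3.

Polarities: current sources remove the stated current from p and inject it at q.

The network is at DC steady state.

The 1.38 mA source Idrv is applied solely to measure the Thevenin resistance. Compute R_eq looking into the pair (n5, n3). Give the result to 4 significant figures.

R_eq = 57.03 Ω

Element admittances at DC:
  Y(R1) = 0.0001047 S between n3,n10
  Y(R2) = 0.04329 S between n2,n9
  Y(R3) = 0.002882 S between n9,n7
  Y(R4) = 0.02469 S between n9,n5
  Y(R5) = 0.2252 S between n10,n4
  Y(R6) = 0.0006623 S between n0,n1
  Y(R7) = 0.04464 S between n4,n6
  Y(R8) = 0.02358 S between n3,n0
  Y(R9) = 0.3135 S between n6,n2
  Y(R10) = 0.008772 S between n8,n5
  Y(R11) = 0.2817 S between n9,n2
  Y(R12) = 0.001372 S between n9,n4
  Y(R13) = 0.4255 S between n4,n3
  Y(R14) = 0.004184 S between n1,n8
  Y(R15) = 0.004065 S between n0,n4
  Y(R16) = 0.2857 S between n7,n1
  Y(R17) = 0.002817 S between n10,n5
  Y(R18) = 0.05988 S between n1,n7
  Idrv: injects 0.00138 A into n3 (from n5)
Assemble and solve the 10×10 MNA system:
  V(n1)=-0.04915  V(n2)=-0.02951  V(n3)=0.001640  V(n4)=-0.001511  V(n5)=-0.07706  V(n6)=-0.02602  V(n7)=-0.04902  V(n8)=-0.06804  V(n9)=-0.03288  V(n10)=-0.002442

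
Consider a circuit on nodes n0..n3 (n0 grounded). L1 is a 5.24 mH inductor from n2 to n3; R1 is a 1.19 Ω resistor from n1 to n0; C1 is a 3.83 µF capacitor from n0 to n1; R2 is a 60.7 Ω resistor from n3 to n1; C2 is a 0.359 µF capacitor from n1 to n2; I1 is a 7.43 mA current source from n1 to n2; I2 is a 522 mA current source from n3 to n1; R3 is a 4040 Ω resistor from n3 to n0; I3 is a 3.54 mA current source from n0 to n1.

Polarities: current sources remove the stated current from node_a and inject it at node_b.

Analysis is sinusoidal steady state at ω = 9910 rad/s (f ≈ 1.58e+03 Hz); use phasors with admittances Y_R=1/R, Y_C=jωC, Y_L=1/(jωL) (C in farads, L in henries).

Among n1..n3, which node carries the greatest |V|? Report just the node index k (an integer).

MNA unknowns: 3 node voltages V₁..V_3
L1: Y=0.000-0.01926j on G[2,3]
R1: Y=0.8403+0.000j on G[1,0]
C1: Y=0.000+0.03796j on G[0,1]
R2: Y=0.01647+0.000j on G[3,1]
C2: Y=0.000+0.003558j on G[1,2]
I1: z[1]−=0.00743, z[2]+=0.00743
I2: z[3]−=0.522, z[1]+=0.522
R3: Y=0.0002475+0.000j on G[3,0]
I3: z[0]−=0.00354, z[1]+=0.00354
solve → V1=0.01254-0.002773j, V2=-35.21+9.663j, V3=-28.70+7.491j

2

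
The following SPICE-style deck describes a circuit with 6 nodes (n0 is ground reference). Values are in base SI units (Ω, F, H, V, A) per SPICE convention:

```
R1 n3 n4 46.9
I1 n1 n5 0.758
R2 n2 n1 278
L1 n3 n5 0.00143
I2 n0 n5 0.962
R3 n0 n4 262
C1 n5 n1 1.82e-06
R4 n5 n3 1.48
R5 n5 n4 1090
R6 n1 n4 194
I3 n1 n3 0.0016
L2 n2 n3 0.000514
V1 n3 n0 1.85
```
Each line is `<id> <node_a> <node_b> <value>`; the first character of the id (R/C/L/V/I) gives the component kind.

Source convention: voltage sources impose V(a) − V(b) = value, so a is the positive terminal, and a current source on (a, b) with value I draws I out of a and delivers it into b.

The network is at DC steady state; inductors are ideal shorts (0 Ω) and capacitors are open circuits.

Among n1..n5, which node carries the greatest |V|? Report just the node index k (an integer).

Apply KCL at each of the 5 non-ground nodes and solve the resulting linear system.
Node n1: branches {I1, R2, C1, R6, I3} → V_1 = -94.44
Node n2: branches {R2, L2} → V_2 = 1.850
Node n3: branches {R1, L1, R4, I3, L2, V1} → V_3 = 1.850
Node n4: branches {R1, R3, R5, R6} → V_4 = -14.28
Node n5: branches {I1, L1, I2, C1, R4, R5} → V_5 = 1.850
Source currents: i(L1)=-1.705, i(L2)=-0.3464, i(V1)=1.017

1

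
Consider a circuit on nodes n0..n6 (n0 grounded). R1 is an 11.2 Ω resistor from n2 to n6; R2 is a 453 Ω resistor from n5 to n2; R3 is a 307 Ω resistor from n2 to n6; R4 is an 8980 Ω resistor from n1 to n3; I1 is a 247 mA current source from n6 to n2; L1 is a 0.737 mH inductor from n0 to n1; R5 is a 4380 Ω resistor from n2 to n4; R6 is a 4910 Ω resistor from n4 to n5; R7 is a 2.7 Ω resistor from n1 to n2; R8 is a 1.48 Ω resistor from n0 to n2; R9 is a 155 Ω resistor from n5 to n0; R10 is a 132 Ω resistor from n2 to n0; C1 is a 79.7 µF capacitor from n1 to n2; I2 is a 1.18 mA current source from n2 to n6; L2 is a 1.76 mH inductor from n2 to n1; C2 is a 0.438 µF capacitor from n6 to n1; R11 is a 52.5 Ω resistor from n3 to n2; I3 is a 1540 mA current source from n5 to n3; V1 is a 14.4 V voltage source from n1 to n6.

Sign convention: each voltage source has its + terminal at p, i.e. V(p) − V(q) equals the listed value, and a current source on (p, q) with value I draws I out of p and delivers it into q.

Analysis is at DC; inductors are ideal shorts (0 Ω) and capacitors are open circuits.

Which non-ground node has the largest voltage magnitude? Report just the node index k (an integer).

5

MNA unknowns: 6 node voltages V₁..V_6 plus 3 source currents (L1, L2, V1)
R1: Y=0.08929 on G[2,6]
R2: Y=0.002208 on G[5,2]
R3: Y=0.003257 on G[2,6]
R4: Y=0.0001114 on G[1,3]
I1: z[6]−=0.247, z[2]+=0.247
L1: row V0−V1=0, i_L1 at 0,1
R5: Y=0.0002283 on G[2,4]
R6: Y=0.0002037 on G[4,5]
R7: Y=0.3704 on G[1,2]
R8: Y=0.6757 on G[0,2]
R9: Y=0.006452 on G[5,0]
R10: Y=0.007576 on G[2,0]
C1: Y=0.000 on G[1,2]
I2: z[2]−=0.00118, z[6]+=0.00118
L2: row V2−V1=0, i_L2 at 2,1
C2: Y=0.000 on G[6,1]
R11: Y=0.01905 on G[3,2]
I3: z[5]−=1.54, z[3]+=1.54
V1: row V1−V6=14.4, i_V1 at 1,6
solve → V1=0.000, V2=0.000, V3=80.38, V4=-82.82, V5=-175.7, V6=-14.40
aux → i_L1=-1.133, i_L2=0.03756, i_V1=-1.087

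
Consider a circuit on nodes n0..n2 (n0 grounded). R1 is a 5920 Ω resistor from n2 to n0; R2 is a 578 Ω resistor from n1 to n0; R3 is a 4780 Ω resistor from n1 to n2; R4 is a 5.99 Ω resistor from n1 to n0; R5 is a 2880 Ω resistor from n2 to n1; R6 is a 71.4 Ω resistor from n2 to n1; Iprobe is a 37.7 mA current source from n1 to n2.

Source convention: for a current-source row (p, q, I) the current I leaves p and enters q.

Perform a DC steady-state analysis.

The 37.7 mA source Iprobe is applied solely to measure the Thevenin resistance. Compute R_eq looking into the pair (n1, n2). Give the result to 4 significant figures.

R_eq = 67.89 Ω

Element admittances at DC:
  Y(R1) = 0.0001689 S between n2,n0
  Y(R2) = 0.001730 S between n1,n0
  Y(R3) = 0.0002092 S between n1,n2
  Y(R4) = 0.1669 S between n1,n0
  Y(R5) = 0.0003472 S between n2,n1
  Y(R6) = 0.01401 S between n2,n1
  Iprobe: injects 0.0377 A into n2 (from n1)
Assemble and solve the 2×2 MNA system:
  V(n1)=-0.002560  V(n2)=2.557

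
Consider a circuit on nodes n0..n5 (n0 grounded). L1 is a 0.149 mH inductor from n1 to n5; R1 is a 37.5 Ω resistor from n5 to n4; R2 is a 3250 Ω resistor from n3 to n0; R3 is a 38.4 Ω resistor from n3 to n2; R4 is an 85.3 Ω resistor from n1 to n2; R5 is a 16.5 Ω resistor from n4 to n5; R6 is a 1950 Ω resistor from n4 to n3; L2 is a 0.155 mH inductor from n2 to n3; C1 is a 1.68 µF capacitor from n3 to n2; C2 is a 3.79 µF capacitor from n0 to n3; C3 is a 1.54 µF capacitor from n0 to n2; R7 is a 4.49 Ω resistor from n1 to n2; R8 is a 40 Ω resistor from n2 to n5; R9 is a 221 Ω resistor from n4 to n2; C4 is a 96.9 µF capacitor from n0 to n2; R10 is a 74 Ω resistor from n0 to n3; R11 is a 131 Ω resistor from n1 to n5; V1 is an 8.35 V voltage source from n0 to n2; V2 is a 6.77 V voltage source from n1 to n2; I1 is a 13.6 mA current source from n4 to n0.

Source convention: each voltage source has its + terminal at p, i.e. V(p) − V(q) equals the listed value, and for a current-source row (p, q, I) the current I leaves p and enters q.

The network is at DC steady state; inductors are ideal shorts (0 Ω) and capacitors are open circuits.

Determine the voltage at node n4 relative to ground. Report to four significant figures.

Element admittances at DC:
  L1: short n1↔n5 (DC inductor)
  Y(R1) = 0.02667 S between n5,n4
  Y(R2) = 0.0003077 S between n3,n0
  Y(R3) = 0.02604 S between n3,n2
  Y(R4) = 0.01172 S between n1,n2
  Y(R5) = 0.06061 S between n4,n5
  Y(R6) = 0.0005128 S between n4,n3
  L2: short n2↔n3 (DC inductor)
  Y(C1) = 0.000 S between n3,n2
  Y(C2) = 0.000 S between n0,n3
  Y(C3) = 0.000 S between n0,n2
  Y(R7) = 0.2227 S between n1,n2
  Y(R8) = 0.02500 S between n2,n5
  Y(R9) = 0.004525 S between n4,n2
  Y(C4) = 0.000 S between n0,n2
  Y(R10) = 0.01351 S between n0,n3
  Y(R11) = 0.007634 S between n1,n5
  V1: constraint V(n0)−V(n2) = 8.35
  V2: constraint V(n1)−V(n2) = 6.77
  I1: injects 0.0136 A into n0 (from n4)
Assemble and solve the 9×9 MNA system:
  V(n1)=-1.580  V(n2)=-8.350  V(n3)=-8.350  V(n4)=-2.097  V(n5)=-1.580
  i(L1)=0.2144  i(L2)=-0.1186  i(V1)=-0.1018  i(V2)=-1.802

-2.097 V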